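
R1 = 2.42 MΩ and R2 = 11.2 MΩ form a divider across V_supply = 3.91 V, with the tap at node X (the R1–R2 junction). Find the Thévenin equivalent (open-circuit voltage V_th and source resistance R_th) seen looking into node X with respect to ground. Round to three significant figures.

With X open, the divider is unloaded: V_th = 3.91 × 11.2/13.62 = 3.215 V.
Looking into X with the source shorted: R_th = R1·R2/(R1+R2) = 2.420 × 11.2/13.62 = 1.990 MΩ.

V_th ≈ 3.22 V, R_th ≈ 1.99 MΩ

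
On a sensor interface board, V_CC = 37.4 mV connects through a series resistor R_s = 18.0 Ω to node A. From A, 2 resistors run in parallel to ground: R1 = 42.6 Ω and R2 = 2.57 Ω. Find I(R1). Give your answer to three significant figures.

I ≈ 0.104 mA

Parallel bank: R_p = 1/(1/42.6 + 1/2.57) = 2.424 Ω.
V_A by voltage divider: V_A = 37.4 × 2.424/(18.0 + 2.424) = 4.438 mV.
I(R1) = V_A / R1 = 4.438/42.6 = 0.1042 mA.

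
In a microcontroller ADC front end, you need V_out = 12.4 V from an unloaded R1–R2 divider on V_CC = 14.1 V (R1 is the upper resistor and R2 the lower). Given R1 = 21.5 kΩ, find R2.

V_out/V_CC = R2/(R1+R2) = 0.8794.
Rearranging, R2 = R1·k/(1−k) = 21.5 × 7.294 = 156.8 kΩ.

R2 ≈ 157 kΩ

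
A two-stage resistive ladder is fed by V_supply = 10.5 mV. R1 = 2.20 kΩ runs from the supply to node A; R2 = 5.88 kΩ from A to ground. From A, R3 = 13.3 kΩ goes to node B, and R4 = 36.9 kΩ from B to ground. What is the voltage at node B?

Node A sees R2 in parallel with the series input of stage 2, R3 + R4 = 50.20 kΩ.
R2 ‖ (R3+R4) = 5.263 kΩ.
So V_A = 10.5 × 0.7052 = 7.405 mV.
Stage 2 is unloaded, so V_B = V_A · R4/(R3+R4) = 7.405 × 36.9/50.20 = 5.443 mV.

V_B ≈ 5.44 mV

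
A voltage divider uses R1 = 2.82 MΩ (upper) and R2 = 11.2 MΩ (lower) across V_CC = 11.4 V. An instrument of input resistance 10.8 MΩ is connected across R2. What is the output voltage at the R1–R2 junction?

First combine the lower leg with the load: R2 ‖ R_L = 5.498 MΩ.
Now apply the divider: V_out = 11.4 × 0.6610 = 7.535 V.
(Unloaded it would be 9.11 V; the load pulls it down.)

V_out ≈ 7.54 V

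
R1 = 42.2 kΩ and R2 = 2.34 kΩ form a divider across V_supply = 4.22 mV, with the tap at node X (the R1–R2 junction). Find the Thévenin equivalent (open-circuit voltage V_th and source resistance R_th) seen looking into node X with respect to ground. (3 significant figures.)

V_th ≈ 0.222 mV, R_th ≈ 2.22 kΩ

Open-circuit (no load on X): V_th = V_supply · R2/(R1 + R2) = 4.22 × 2.34/(42.20 + 2.34) = 0.2217 mV.
Zeroing V_supply shorts the top of R1 to ground, so R_th = R1 ‖ R2 = 2.217 kΩ.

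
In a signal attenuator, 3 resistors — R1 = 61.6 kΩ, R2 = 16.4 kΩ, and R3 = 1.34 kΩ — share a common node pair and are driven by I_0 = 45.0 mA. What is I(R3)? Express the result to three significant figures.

Total conductance ΣG = 1/61.6 + 1/16.4 + 1/1.34 = 0.8235 (units of 1/kΩ).
R3 takes the fraction G_k/ΣG = 0.7463/0.8235 = 0.9062, so I = 45.0 × 0.9062 = 40.78 mA.

I ≈ 40.8 mA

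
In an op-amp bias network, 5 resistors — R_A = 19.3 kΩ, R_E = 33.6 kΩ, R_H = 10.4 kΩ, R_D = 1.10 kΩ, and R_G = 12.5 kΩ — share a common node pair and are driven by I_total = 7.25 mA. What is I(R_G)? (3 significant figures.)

I ≈ 0.497 mA

ΣG = 1/19.3 + 1/33.6 + 1/10.4 + 1/1.10 + 1/12.5 = 1.167.
R_G takes the fraction G_k/ΣG = 0.08000/1.167 = 0.06856, so I = 7.25 × 0.06856 = 0.4971 mA.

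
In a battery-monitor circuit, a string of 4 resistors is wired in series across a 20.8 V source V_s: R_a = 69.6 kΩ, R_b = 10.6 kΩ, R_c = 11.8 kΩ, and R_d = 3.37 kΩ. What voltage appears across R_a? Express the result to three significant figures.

V ≈ 15.2 V

ΣR = 69.6 + 10.6 + 11.8 + 3.37 = 95.37 kΩ.
Voltage divider: V = V_s · (69.60 / 95.37) = 20.8 × 0.7298 = 15.18 V.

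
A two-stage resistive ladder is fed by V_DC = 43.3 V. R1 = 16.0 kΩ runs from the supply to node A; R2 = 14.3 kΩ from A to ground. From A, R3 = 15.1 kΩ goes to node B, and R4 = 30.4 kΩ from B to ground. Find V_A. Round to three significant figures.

V_A ≈ 17.5 V

Looking into the second stage from A: R3 + R4 = 45.50 kΩ appears in parallel with R2.
Effective lower resistance at A: R2 ‖ 45.50 = 10.88 kΩ.
So V_A = 43.3 × 0.4048 = 17.53 V.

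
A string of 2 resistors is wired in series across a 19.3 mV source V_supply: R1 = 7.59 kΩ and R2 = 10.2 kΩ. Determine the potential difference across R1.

Total series resistance ΣR = 7.59 + 10.2 = 17.79 kΩ.
By the voltage-divider rule, V = 19.3 × 7.590/17.79 = 8.234 mV.

V ≈ 8.23 mV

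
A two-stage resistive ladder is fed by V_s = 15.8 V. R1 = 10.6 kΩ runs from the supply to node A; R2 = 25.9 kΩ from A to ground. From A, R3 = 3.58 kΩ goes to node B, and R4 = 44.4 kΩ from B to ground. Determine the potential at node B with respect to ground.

Node A sees R2 in parallel with the series input of stage 2, R3 + R4 = 47.98 kΩ.
Effective lower resistance at A: R2 ‖ 47.98 = 16.82 kΩ.
First divider: V_A = V_s · 16.82/(10.6 + 16.82) = 9.692 V.
Stage 2 is unloaded, so V_B = V_A · R4/(R3+R4) = 9.692 × 44.4/47.98 = 8.969 V.

V_B ≈ 8.97 V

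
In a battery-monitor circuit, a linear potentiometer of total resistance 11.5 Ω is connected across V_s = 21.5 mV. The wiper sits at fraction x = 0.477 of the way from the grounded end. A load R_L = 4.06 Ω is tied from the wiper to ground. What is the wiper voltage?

The pot divides into 6.014 Ω above the wiper and 5.486 Ω below.
R_L loads the lower segment: effective lower R = 2.333 Ω.
Then V_out = V_s · 2.333/(6.014 + 2.333) = 6.009 mV.

V_out ≈ 6.01 mV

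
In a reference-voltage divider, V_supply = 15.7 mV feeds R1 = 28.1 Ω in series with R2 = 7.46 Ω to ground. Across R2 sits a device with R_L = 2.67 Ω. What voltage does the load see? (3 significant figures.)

V_out ≈ 1.03 mV

The load sits in parallel with R2, giving an effective lower resistance R2' = R2·R_L/(R2+R_L) = 1.966 Ω.
Now apply the divider: V_out = 15.7 × 0.06540 = 1.027 mV.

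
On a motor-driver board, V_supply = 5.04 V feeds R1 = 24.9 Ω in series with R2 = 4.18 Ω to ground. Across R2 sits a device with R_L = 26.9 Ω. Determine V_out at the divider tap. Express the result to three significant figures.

V_out ≈ 0.639 V

The load sits in parallel with R2, giving an effective lower resistance R2' = R2·R_L/(R2+R_L) = 3.618 Ω.
Then V_out = V_supply · R2'/(R1 + R2') = 5.04 × 3.618/28.52 = 0.6394 V.
(Unloaded it would be 0.724 V; the load pulls it down.)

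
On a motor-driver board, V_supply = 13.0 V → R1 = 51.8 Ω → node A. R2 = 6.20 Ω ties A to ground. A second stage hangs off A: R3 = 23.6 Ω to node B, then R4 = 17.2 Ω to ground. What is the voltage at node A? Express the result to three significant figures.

Looking into the second stage from A: R3 + R4 = 40.80 Ω appears in parallel with R2.
R2 ‖ (R3+R4) = 5.382 Ω.
First divider: V_A = V_supply · 5.382/(51.8 + 5.382) = 1.224 V.

V_A ≈ 1.22 V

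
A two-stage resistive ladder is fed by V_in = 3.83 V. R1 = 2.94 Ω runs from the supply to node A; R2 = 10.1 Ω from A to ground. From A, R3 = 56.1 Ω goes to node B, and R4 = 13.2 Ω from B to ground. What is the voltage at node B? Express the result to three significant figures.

V_B ≈ 0.547 V

Looking into the second stage from A: R3 + R4 = 69.30 Ω appears in parallel with R2.
Effective lower resistance at A: R2 ‖ 69.30 = 8.815 Ω.
V_A = 3.83 × 8.815/(2.94 + 8.815) = 2.872 V.
V_B = V_A × 0.1905 = 0.5471 V.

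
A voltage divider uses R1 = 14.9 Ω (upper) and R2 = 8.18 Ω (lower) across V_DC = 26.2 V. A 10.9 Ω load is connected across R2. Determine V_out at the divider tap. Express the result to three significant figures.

The load sits in parallel with R2, giving an effective lower resistance R2' = R2·R_L/(R2+R_L) = 4.673 Ω.
Now apply the divider: V_out = 26.2 × 0.2387 = 6.255 V.
(Unloaded it would be 9.29 V; the load pulls it down.)

V_out ≈ 6.26 V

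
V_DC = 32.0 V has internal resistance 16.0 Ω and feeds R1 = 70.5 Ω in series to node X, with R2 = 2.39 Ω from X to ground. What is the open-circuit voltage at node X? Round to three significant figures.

V_th ≈ 0.860 V

R1' = 16.0 + 70.5 = 86.50 Ω (source resistance + R1).
With X open, the divider is unloaded: V_th = 32.0 × 2.39/88.89 = 0.8604 V.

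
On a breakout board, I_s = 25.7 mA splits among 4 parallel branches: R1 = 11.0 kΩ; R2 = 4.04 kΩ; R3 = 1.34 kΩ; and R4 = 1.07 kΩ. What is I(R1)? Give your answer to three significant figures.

I ≈ 1.16 mA

Total conductance ΣG = 1/11.0 + 1/4.04 + 1/1.34 + 1/1.07 = 2.019 (units of 1/kΩ).
By the current-divider rule, I = I_s · G_k/ΣG = 25.7 × 0.04502 = 1.157 mA.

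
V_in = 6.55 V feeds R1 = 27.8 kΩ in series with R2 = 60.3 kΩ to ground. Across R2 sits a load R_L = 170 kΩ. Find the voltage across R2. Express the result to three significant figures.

First combine the lower leg with the load: R2 ‖ R_L = 44.51 kΩ.
Then V_out = V_in · R2'/(R1 + R2') = 6.55 × 44.51/72.31 = 4.032 V.
(Unloaded it would be 4.48 V; the load pulls it down.)

V_out ≈ 4.03 V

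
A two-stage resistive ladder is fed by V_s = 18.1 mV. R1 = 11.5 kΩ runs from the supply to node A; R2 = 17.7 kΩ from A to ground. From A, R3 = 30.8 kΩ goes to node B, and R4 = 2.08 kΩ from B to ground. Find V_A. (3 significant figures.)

The second stage (R3 + R4 = 32.88 kΩ) loads node A in parallel with R2.
R2 ‖ (R3+R4) = 11.51 kΩ.
So V_A = 18.1 × 0.5001 = 9.052 mV.

V_A ≈ 9.05 mV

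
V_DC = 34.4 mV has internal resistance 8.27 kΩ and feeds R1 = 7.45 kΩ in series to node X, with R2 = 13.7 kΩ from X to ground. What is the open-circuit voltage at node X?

V_th ≈ 16.0 mV

R1' = 8.27 + 7.45 = 15.72 kΩ (source resistance + R1).
Open-circuit (no load on X): V_th = V_DC · R2/(R1' + R2) = 34.4 × 13.7/(15.72 + 13.7) = 16.02 mV.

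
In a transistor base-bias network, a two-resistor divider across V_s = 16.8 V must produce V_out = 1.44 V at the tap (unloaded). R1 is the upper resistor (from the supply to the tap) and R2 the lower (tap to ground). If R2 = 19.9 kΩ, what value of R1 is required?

R1 ≈ 212 kΩ

V_out/V_s = R2/(R1+R2) = 0.08571.
R1 = R2·(1/k − 1) = 19.9 × 10.67 = 212.3 kΩ.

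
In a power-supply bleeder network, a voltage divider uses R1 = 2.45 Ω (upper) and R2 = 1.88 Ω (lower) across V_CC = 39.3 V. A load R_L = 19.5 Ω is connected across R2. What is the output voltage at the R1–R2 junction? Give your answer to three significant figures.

R2 ‖ R_L = (1.88 × 19.5)/(1.88 + 19.5) = 1.715 Ω.
Now apply the divider: V_out = 39.3 × 0.4117 = 16.18 V.

V_out ≈ 16.2 V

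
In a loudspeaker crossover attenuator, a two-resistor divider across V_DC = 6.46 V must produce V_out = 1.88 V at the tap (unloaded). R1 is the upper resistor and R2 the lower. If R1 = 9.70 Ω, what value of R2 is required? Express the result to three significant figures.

The divider ratio is R2/(R1+R2) = 1.88/6.46 = 0.2910.
R2 = R1 · 0.2910/(1 − 0.2910) = 3.982 Ω.

R2 ≈ 3.98 Ω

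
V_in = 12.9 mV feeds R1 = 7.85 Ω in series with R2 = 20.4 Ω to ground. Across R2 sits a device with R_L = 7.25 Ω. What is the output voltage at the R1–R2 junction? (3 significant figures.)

First combine the lower leg with the load: R2 ‖ R_L = 5.349 Ω.
Then V_out = V_in · R2'/(R1 + R2') = 12.9 × 5.349/13.20 = 5.228 mV.
(Unloaded it would be 9.32 mV; the load pulls it down.)

V_out ≈ 5.23 mV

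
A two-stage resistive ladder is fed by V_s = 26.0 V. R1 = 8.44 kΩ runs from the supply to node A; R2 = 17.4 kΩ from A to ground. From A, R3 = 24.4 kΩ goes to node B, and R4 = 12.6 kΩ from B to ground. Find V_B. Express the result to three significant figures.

Looking into the second stage from A: R3 + R4 = 37.00 kΩ appears in parallel with R2.
Effective lower resistance at A: R2 ‖ 37.00 = 11.83 kΩ.
First divider: V_A = V_s · 11.83/(8.44 + 11.83) = 15.18 V.
Stage 2 is unloaded, so V_B = V_A · R4/(R3+R4) = 15.18 × 12.6/37.00 = 5.168 V.

V_B ≈ 5.17 V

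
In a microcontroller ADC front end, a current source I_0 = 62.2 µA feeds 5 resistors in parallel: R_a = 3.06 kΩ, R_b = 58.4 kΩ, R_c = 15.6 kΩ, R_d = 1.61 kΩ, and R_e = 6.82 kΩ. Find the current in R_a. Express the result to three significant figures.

Conductances: ΣG = 1/3.06 + 1/58.4 + 1/15.6 + 1/1.61 + 1/6.82 = 1.176 (1/kΩ).
By the current-divider rule, I = I_0 · G_k/ΣG = 62.2 × 0.2779 = 17.29 µA.

I ≈ 17.3 µA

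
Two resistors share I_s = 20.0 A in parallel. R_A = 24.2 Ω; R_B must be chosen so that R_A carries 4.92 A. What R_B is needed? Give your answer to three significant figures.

In a two-way split, I_A/I_s = R_B/(R_A + R_B).
With f = 0.2460, R_B = R_A · f/(1−f) = 24.2 × 0.3263 = 7.895 Ω.

R_B ≈ 7.90 Ω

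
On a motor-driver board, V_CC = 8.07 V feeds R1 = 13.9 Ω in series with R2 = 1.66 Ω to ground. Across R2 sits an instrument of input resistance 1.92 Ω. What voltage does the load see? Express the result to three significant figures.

V_out ≈ 0.486 V

First combine the lower leg with the load: R2 ‖ R_L = 0.8903 Ω.
Voltage divider with the loaded lower leg: V_out = 8.07 × 0.8903/(13.9 + 0.8903) = 8.07 × 0.06019 = 0.4858 V.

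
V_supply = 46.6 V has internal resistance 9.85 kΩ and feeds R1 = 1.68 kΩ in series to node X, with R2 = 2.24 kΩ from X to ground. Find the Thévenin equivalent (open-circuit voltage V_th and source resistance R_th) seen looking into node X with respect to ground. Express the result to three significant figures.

R1' = 9.85 + 1.68 = 11.53 kΩ (source resistance + R1).
With X open, the divider is unloaded: V_th = 46.6 × 2.24/13.77 = 7.581 V.
Looking into X with the source shorted: R_th = R1'·R2/(R1'+R2) = 11.53 × 2.24/13.77 = 1.876 kΩ.

V_th ≈ 7.58 V, R_th ≈ 1.88 kΩ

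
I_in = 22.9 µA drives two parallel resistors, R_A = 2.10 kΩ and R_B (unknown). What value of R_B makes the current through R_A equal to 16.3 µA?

R_B ≈ 5.19 kΩ

Two-branch current divider: I_A = I_in · R_B/(R_A + R_B).
With f = 0.7118, R_B = R_A · f/(1−f) = 2.10 × 2.470 = 5.186 kΩ.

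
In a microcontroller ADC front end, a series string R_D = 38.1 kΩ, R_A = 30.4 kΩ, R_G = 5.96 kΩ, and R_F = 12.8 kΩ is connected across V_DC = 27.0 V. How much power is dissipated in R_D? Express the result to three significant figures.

ΣR = 87.26 kΩ → I = 27.0/87.26 = 0.3094 mA.
P(R_D) = I²·R_D = (0.3094)² × 38.1 = 3.648 mW.

P ≈ 3.65 mW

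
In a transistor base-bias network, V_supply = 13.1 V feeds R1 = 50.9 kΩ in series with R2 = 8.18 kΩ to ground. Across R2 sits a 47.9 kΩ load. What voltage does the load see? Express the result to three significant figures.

First combine the lower leg with the load: R2 ‖ R_L = 6.987 kΩ.
Then V_out = V_supply · R2'/(R1 + R2') = 13.1 × 6.987/57.89 = 1.581 V.

V_out ≈ 1.58 V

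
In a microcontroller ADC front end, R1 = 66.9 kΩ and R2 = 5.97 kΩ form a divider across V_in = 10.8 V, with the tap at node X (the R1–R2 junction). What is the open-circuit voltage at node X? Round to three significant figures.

V_th ≈ 0.885 V

Open-circuit (no load on X): V_th = V_in · R2/(R1 + R2) = 10.8 × 5.97/(66.90 + 5.97) = 0.8848 V.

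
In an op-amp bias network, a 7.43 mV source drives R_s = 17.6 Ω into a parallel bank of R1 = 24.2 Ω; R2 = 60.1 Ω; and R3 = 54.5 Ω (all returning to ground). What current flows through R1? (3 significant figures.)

I ≈ 0.131 mA

Combine the parallel branches: R_p = (1/24.2 + 1/60.1 + 1/54.5)⁻¹ = 13.10 Ω.
V_A = 7.43 × 13.10/30.70 = 3.171 mV.
I(R1) = V_A / R1 = 3.171/24.2 = 0.1310 mA.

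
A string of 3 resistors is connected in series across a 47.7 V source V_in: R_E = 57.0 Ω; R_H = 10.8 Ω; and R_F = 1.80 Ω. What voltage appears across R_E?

Total series resistance ΣR = 57.0 + 10.8 + 1.80 = 69.60 Ω.
V = V_in · R/ΣR = 47.7 × 0.8190 = 39.06 V.

V ≈ 39.1 V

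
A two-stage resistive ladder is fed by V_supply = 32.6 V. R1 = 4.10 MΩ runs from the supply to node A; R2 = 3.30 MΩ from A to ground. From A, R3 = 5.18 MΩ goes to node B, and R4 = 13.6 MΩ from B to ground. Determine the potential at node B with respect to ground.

Looking into the second stage from A: R3 + R4 = 18.78 MΩ appears in parallel with R2.
Effective lower resistance at A: R2 ‖ 18.78 = 2.807 MΩ.
V_A = 32.6 × 2.807/(4.10 + 2.807) = 13.25 V.
V_B = V_A × 0.7242 = 9.594 V.

V_B ≈ 9.59 V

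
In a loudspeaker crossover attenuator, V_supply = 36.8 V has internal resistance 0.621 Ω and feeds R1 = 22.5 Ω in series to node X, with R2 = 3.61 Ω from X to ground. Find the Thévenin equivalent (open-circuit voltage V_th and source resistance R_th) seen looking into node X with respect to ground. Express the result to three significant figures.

R1' = 0.621 + 22.5 = 23.12 Ω (source resistance + R1).
V_th is the unloaded tap voltage: V_supply · R2/(R1'+R2) = 36.8 × 0.1350 = 4.970 V.
Zeroing V_supply shorts the top of R1' to ground, so R_th = R1' ‖ R2 = 3.122 Ω.

V_th ≈ 4.97 V, R_th ≈ 3.12 Ω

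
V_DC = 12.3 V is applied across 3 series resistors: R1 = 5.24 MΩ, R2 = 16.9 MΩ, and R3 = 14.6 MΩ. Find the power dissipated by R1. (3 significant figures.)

P ≈ 0.587 µW

Series current I = V_DC/ΣR = 12.3/36.74 = 0.3348 µA.
P = I²R = 0.1121 × 5.24 = 0.5873 µW.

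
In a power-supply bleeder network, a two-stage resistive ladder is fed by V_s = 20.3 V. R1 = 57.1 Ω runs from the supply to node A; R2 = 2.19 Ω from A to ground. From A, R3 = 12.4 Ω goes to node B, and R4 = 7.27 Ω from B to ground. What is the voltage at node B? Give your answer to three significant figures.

V_B ≈ 0.250 V

Looking into the second stage from A: R3 + R4 = 19.67 Ω appears in parallel with R2.
R2 ‖ (R3+R4) = 1.971 Ω.
First divider: V_A = V_s · 1.971/(57.1 + 1.971) = 0.6772 V.
Stage 2 is unloaded, so V_B = V_A · R4/(R3+R4) = 0.6772 × 7.27/19.67 = 0.2503 V.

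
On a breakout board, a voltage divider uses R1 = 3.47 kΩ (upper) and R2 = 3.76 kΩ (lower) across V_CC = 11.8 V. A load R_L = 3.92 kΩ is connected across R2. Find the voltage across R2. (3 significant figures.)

First combine the lower leg with the load: R2 ‖ R_L = 1.919 kΩ.
Voltage divider with the loaded lower leg: V_out = 11.8 × 1.919/(3.47 + 1.919) = 11.8 × 0.3561 = 4.202 V.
(Unloaded it would be 6.14 V; the load pulls it down.)

V_out ≈ 4.20 V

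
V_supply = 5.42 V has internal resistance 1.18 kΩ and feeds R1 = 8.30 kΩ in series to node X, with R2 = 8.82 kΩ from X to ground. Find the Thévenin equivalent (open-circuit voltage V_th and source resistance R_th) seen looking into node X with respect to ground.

V_th ≈ 2.61 V, R_th ≈ 4.57 kΩ

R1' = 1.18 + 8.30 = 9.480 kΩ (source resistance + R1).
V_th is the unloaded tap voltage: V_supply · R2/(R1'+R2) = 5.42 × 0.4820 = 2.612 V.
Looking into X with the source shorted: R_th = R1'·R2/(R1'+R2) = 9.480 × 8.82/18.30 = 4.569 kΩ.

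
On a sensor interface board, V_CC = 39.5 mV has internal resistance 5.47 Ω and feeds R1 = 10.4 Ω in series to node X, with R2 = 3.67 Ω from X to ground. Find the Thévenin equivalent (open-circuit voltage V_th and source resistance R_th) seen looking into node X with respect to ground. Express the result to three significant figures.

V_th ≈ 7.42 mV, R_th ≈ 2.98 Ω

R1' = 5.47 + 10.4 = 15.87 Ω (source resistance + R1).
Open-circuit (no load on X): V_th = V_CC · R2/(R1' + R2) = 39.5 × 3.67/(15.87 + 3.67) = 7.419 mV.
Zeroing V_CC shorts the top of R1' to ground, so R_th = R1' ‖ R2 = 2.981 Ω.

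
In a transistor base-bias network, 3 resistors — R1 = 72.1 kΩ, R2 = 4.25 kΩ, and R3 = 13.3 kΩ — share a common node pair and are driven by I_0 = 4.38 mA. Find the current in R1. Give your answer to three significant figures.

I ≈ 0.187 mA

ΣG = 1/72.1 + 1/4.25 + 1/13.3 = 0.3244.
Current divider: I(R1) = I_0 · G_k/ΣG = 4.38 × (0.01387/0.3244) = 4.38 × 0.04276 = 0.1873 mA.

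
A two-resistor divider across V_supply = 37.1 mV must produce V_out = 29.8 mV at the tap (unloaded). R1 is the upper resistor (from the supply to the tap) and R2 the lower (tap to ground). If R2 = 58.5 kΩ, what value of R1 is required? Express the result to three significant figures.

R1 ≈ 14.3 kΩ

V_out/V_supply = R2/(R1+R2) = 0.8032.
R1 = R2·(1/k − 1) = 58.5 × 0.2450 = 14.33 kΩ.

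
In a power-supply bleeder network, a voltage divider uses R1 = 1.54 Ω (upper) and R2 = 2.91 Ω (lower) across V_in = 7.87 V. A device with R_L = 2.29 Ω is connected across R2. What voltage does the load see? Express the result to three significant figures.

V_out ≈ 3.57 V

R2 ‖ R_L = (2.91 × 2.29)/(2.91 + 2.29) = 1.282 Ω.
Then V_out = V_in · R2'/(R1 + R2') = 7.87 × 1.282/2.822 = 3.575 V.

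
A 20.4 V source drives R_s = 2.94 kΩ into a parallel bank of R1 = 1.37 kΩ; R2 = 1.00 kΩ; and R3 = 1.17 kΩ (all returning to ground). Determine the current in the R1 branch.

Combine the parallel branches: R_p = (1/1.37 + 1/1.00 + 1/1.17)⁻¹ = 0.3869 kΩ.
V_A by voltage divider: V_A = 20.4 × 0.3869/(2.94 + 0.3869) = 2.372 V.
Branch current I = V_A/R1 = 2.372/1.37 = 1.732 mA.
(Check via current divider: I_total = 6.132 mA; share G_k/ΣG = 0.2824 → same result.)

I ≈ 1.73 mA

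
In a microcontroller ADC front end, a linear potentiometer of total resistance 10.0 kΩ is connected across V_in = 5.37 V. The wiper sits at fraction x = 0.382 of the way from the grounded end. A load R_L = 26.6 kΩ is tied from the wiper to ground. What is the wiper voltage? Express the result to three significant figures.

Lower segment x·R_p = 3.820 kΩ; upper segment (1−x)·R_p = 6.180 kΩ.
Lower segment in parallel with the load: 3.820 ‖ 26.6 = 3.340 kΩ.
Then V_out = V_in · 3.340/(6.180 + 3.340) = 1.884 V.

V_out ≈ 1.88 V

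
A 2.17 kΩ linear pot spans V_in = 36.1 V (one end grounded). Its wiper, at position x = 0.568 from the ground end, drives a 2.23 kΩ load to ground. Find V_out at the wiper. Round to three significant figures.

V_out ≈ 16.6 V

Lower segment x·R_p = 1.233 kΩ; upper segment (1−x)·R_p = 0.9374 kΩ.
R_L loads the lower segment: effective lower R = 0.7938 kΩ.
Loaded-divider output: V_out = 36.1 × 0.4585 = 16.55 V.
(Unloaded: V_out = x·V_in = 20.5 V.)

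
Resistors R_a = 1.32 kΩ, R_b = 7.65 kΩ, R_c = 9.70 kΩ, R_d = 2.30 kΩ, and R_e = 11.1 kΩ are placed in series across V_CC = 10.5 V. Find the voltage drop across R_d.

Total series resistance ΣR = 1.32 + 7.65 + 9.70 + 2.30 + 11.1 = 32.07 kΩ.
V = V_CC · R/ΣR = 10.5 × 0.07172 = 0.7530 V.

V ≈ 0.753 V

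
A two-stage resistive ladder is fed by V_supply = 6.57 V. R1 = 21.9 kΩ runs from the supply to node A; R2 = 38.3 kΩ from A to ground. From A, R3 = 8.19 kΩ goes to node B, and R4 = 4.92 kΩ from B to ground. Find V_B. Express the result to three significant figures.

The second stage (R3 + R4 = 13.11 kΩ) loads node A in parallel with R2.
R2 ‖ (R3+R4) = 9.767 kΩ.
First divider: V_A = V_supply · 9.767/(21.9 + 9.767) = 2.026 V.
V_B = V_A × 0.3753 = 0.7605 V.

V_B ≈ 0.760 V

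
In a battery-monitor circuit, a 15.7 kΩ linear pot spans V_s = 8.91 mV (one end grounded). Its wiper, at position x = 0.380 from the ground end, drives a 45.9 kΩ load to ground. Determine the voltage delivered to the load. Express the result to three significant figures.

Split the track: R_lower = x·R_p = 5.966 kΩ, R_upper = (1−x)·R_p = 9.734 kΩ.
R_L loads the lower segment: effective lower R = 5.280 kΩ.
Then V_out = V_s · 5.280/(9.734 + 5.280) = 3.133 mV.

V_out ≈ 3.13 mV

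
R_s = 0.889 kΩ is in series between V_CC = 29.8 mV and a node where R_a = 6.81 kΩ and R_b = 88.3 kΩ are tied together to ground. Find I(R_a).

Combine the parallel branches: R_p = (1/6.81 + 1/88.3)⁻¹ = 6.322 kΩ.
V_A by voltage divider: V_A = 29.8 × 6.322/(0.889 + 6.322) = 26.13 mV.
I(R_a) = V_A / R_a = 26.13/6.81 = 3.836 µA.
(Check via current divider: I_total = 4.132 µA; share G_k/ΣG = 0.9284 → same result.)

I ≈ 3.84 µA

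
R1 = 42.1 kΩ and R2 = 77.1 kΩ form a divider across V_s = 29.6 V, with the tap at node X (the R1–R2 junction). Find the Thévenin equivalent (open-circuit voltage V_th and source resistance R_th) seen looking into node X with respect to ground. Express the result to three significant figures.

Open-circuit (no load on X): V_th = V_s · R2/(R1 + R2) = 29.6 × 77.1/(42.10 + 77.1) = 19.15 V.
With V_s suppressed (replaced by a short), R_th = R1 ‖ R2 = (42.10 × 77.1)/(42.10 + 77.1) = 27.23 kΩ.

V_th ≈ 19.1 V, R_th ≈ 27.2 kΩ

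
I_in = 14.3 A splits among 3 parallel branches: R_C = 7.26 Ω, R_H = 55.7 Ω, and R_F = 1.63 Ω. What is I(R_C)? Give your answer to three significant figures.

I ≈ 2.56 A

Conductances: ΣG = 1/7.26 + 1/55.7 + 1/1.63 = 0.7692 (1/Ω).
R_C takes the fraction G_k/ΣG = 0.1377/0.7692 = 0.1791, so I = 14.3 × 0.1791 = 2.561 A.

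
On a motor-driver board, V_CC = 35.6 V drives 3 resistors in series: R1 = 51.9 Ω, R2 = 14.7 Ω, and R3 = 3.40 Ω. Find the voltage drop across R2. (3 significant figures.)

ΣR = 51.9 + 14.7 + 3.40 = 70.00 Ω.
Voltage divider: V = V_CC · (14.70 / 70.00) = 35.6 × 0.2100 = 7.476 V.

V ≈ 7.48 V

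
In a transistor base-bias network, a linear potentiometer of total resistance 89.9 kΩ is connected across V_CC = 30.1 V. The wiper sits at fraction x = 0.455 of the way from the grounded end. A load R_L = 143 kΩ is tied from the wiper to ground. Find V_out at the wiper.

Lower segment x·R_p = 40.90 kΩ; upper segment (1−x)·R_p = 49.00 kΩ.
(x·R_p) ‖ R_L = 31.81 kΩ.
Loaded-divider output: V_out = 30.1 × 0.3936 = 11.85 V.
(Unloaded: V_out = x·V_CC = 13.7 V.)

V_out ≈ 11.8 V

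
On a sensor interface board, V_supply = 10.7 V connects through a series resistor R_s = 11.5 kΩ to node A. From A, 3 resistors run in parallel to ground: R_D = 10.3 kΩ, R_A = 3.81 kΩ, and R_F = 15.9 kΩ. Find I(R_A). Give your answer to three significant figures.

I ≈ 0.479 mA

Parallel bank: R_p = 1/(1/10.3 + 1/3.81 + 1/15.9) = 2.367 kΩ.
Node voltage V_A = V_supply · R_p/(R_s + R_p) = 10.7 × 0.1707 = 1.827 V.
I(R_A) = V_A / R_A = 1.827/3.81 = 0.4794 mA.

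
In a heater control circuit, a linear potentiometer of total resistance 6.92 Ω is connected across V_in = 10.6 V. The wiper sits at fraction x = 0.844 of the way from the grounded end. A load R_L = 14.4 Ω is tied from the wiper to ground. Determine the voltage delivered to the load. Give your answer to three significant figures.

V_out ≈ 8.41 V

The pot divides into 1.080 Ω above the wiper and 5.840 Ω below.
R_L loads the lower segment: effective lower R = 4.155 Ω.
Then V_out = V_in · 4.155/(1.080 + 4.155) = 8.414 V.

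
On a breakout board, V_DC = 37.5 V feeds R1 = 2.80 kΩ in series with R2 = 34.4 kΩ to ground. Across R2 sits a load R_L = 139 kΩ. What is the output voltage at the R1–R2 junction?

R2 ‖ R_L = (34.4 × 139)/(34.4 + 139) = 27.58 kΩ.
Now apply the divider: V_out = 37.5 × 0.9078 = 34.04 V.

V_out ≈ 34.0 V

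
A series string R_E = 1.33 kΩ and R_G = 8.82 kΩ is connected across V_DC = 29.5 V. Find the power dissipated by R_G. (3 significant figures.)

Series current I = V_DC/ΣR = 29.5/10.15 = 2.906 mA.
P(R_G) = I²·R_G = (2.906)² × 8.82 = 74.50 mW.

P ≈ 74.5 mW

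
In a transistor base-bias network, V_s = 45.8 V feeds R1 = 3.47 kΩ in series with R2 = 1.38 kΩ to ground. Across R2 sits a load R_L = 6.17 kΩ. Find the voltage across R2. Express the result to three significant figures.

First combine the lower leg with the load: R2 ‖ R_L = 1.128 kΩ.
Now apply the divider: V_out = 45.8 × 0.2453 = 11.23 V.

V_out ≈ 11.2 V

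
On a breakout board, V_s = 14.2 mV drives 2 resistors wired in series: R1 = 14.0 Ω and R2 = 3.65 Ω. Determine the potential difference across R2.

V ≈ 2.94 mV

Total series resistance ΣR = 14.0 + 3.65 = 17.65 Ω.
By the voltage-divider rule, V = 14.2 × 3.650/17.65 = 2.937 mV.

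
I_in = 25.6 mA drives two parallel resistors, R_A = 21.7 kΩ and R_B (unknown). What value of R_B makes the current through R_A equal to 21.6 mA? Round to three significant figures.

In a two-way split, I_A/I_in = R_B/(R_A + R_B).
21.6/25.6 = R_B/(R_A + R_B) → R_B = R_A · (0.8438)/(1 − 0.8438) = 21.7 × 5.400 = 117.2 kΩ.

R_B ≈ 117 kΩ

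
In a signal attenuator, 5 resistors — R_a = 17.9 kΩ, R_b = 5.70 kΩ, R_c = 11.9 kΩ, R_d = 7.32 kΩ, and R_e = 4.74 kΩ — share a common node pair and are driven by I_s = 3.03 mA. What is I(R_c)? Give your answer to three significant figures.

I ≈ 0.384 mA

Total conductance ΣG = 1/17.9 + 1/5.70 + 1/11.9 + 1/7.32 + 1/4.74 = 0.6629 (units of 1/kΩ).
Current divider: I(R_c) = I_s · G_k/ΣG = 3.03 × (0.08403/0.6629) = 3.03 × 0.1268 = 0.3841 mA.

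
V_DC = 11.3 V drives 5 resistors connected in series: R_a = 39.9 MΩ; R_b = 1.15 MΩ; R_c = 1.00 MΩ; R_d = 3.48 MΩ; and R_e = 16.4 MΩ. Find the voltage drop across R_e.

Series total: ΣR = 39.9 + 1.15 + 1.00 + 3.48 + 16.4 = 61.93 MΩ.
Voltage divider: V = V_DC · (16.40 / 61.93) = 11.3 × 0.2648 = 2.992 V.

V ≈ 2.99 V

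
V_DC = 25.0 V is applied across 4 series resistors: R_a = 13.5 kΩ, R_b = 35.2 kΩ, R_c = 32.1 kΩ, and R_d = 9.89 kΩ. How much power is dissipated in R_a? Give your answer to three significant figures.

The common current is I = 25.0/90.69 = 0.2757 mA.
P = I²R = 0.07599 × 13.5 = 1.026 mW.

P ≈ 1.03 mW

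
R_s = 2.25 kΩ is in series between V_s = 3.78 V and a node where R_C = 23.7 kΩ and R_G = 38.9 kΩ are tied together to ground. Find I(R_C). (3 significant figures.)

Combine the parallel branches: R_p = (1/23.7 + 1/38.9)⁻¹ = 14.73 kΩ.
Node voltage V_A = V_s · R_p/(R_s + R_p) = 3.78 × 0.8675 = 3.279 V.
I(R_C) = V_A / R_C = 3.279/23.7 = 0.1384 mA.

I ≈ 0.138 mA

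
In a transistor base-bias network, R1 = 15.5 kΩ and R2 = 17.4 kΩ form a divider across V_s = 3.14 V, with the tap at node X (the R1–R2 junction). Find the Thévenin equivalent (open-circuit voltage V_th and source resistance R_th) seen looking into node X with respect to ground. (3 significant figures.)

V_th is the unloaded tap voltage: V_s · R2/(R1+R2) = 3.14 × 0.5289 = 1.661 V.
Looking into X with the source shorted: R_th = R1·R2/(R1+R2) = 15.50 × 17.4/32.90 = 8.198 kΩ.

V_th ≈ 1.66 V, R_th ≈ 8.20 kΩ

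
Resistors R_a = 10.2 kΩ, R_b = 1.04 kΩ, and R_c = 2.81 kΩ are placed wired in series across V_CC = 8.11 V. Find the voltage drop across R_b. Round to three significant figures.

V ≈ 0.600 V

Total series resistance ΣR = 10.2 + 1.04 + 2.81 = 14.05 kΩ.
Voltage divider: V = V_CC · (1.040 / 14.05) = 8.11 × 0.07402 = 0.6003 V.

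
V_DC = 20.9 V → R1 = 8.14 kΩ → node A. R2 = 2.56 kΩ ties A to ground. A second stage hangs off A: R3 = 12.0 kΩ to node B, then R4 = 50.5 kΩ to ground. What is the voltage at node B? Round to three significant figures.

Looking into the second stage from A: R3 + R4 = 62.50 kΩ appears in parallel with R2.
R2 ‖ (R3+R4) = 2.459 kΩ.
First divider: V_A = V_DC · 2.459/(8.14 + 2.459) = 4.849 V.
Then the unloaded second divider: V_B = V_A × R4/(R3+R4) = 4.849 × 0.8080 = 3.918 V.

V_B ≈ 3.92 V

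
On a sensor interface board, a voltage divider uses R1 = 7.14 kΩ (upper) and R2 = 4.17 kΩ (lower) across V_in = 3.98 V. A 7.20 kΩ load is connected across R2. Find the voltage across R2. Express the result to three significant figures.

V_out ≈ 1.07 V

The load sits in parallel with R2, giving an effective lower resistance R2' = R2·R_L/(R2+R_L) = 2.641 kΩ.
Now apply the divider: V_out = 3.98 × 0.2700 = 1.075 V.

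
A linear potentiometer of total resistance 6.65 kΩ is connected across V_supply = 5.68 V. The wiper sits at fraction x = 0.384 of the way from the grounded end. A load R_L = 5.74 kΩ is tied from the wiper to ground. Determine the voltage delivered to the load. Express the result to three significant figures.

V_out ≈ 1.71 V

Lower segment x·R_p = 2.554 kΩ; upper segment (1−x)·R_p = 4.096 kΩ.
Lower segment in parallel with the load: 2.554 ‖ 5.74 = 1.767 kΩ.
Then V_out = V_supply · 1.767/(4.096 + 1.767) = 1.712 V.
(Unloaded: V_out = x·V_supply = 2.18 V.)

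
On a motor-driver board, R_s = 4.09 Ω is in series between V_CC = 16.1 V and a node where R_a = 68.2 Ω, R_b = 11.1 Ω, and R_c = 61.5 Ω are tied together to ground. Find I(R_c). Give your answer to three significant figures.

I ≈ 0.175 A

Combine the parallel branches: R_p = (1/68.2 + 1/11.1 + 1/61.5)⁻¹ = 8.264 Ω.
Node voltage V_A = V_CC · R_p/(R_s + R_p) = 16.1 × 0.6689 = 10.77 V.
Branch current I = V_A/R_c = 10.77/61.5 = 0.1751 A.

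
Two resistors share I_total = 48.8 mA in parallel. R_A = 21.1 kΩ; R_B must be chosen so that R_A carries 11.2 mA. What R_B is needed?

The fraction through R_A equals R_B/(R_A+R_B).
11.2/48.8 = R_B/(R_A + R_B) → R_B = R_A · (0.2295)/(1 − 0.2295) = 21.1 × 0.2979 = 6.285 kΩ.

R_B ≈ 6.29 kΩ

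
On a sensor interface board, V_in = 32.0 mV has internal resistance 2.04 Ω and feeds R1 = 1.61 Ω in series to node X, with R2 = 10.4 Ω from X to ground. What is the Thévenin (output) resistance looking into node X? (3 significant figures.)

R_th ≈ 2.70 Ω

R1' = 2.04 + 1.61 = 3.650 Ω (source resistance + R1).
Zeroing V_in shorts the top of R1' to ground, so R_th = R1' ‖ R2 = 2.702 Ω.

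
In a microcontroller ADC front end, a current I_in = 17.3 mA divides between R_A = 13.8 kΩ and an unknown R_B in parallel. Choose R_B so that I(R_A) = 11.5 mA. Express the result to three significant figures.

R_B ≈ 27.4 kΩ

The fraction through R_A equals R_B/(R_A+R_B).
11.5/17.3 = R_B/(R_A + R_B) → R_B = R_A · (0.6647)/(1 − 0.6647) = 13.8 × 1.983 = 27.36 kΩ.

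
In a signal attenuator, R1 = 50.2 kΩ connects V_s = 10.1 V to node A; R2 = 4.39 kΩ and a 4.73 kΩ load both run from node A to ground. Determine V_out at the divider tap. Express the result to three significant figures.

V_out ≈ 0.438 V

R2 ‖ R_L = (4.39 × 4.73)/(4.39 + 4.73) = 2.277 kΩ.
Then V_out = V_s · R2'/(R1 + R2') = 10.1 × 2.277/52.48 = 0.4382 V.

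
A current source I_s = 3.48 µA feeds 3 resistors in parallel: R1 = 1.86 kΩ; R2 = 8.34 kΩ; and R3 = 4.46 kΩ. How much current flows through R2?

I ≈ 0.473 µA

ΣG = 1/1.86 + 1/8.34 + 1/4.46 = 0.8818.
By the current-divider rule, I = I_s · G_k/ΣG = 3.48 × 0.1360 = 0.4732 µA.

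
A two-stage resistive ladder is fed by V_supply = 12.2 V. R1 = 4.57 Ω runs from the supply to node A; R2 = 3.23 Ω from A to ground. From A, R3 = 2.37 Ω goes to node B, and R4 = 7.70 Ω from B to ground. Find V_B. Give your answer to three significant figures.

V_B ≈ 3.25 V

Node A sees R2 in parallel with the series input of stage 2, R3 + R4 = 10.07 Ω.
Effective lower resistance at A: R2 ‖ 10.07 = 2.446 Ω.
So V_A = 12.2 × 0.3486 = 4.253 V.
V_B = V_A × 0.7646 = 3.252 V.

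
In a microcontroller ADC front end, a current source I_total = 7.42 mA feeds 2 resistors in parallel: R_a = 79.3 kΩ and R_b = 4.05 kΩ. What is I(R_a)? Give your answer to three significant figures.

With just two branches, the current splits inversely with resistance.
I(R_a) = 7.42 × 4.05/(79.3 + 4.05) = 7.42 × 0.04859 = 0.3605 mA.

I ≈ 0.361 mA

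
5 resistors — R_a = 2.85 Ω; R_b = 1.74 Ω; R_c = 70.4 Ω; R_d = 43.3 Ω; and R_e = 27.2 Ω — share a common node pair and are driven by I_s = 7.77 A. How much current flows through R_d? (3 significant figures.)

I ≈ 0.180 A

ΣG = 1/2.85 + 1/1.74 + 1/70.4 + 1/43.3 + 1/27.2 = 0.9997.
By the current-divider rule, I = I_s · G_k/ΣG = 7.77 × 0.02310 = 0.1795 A.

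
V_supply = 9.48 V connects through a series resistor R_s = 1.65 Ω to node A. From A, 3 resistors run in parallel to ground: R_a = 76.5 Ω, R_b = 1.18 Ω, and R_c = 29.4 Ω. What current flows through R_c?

Combine the parallel branches: R_p = (1/76.5 + 1/1.18 + 1/29.4)⁻¹ = 1.118 Ω.
V_A by voltage divider: V_A = 9.48 × 1.118/(1.65 + 1.118) = 3.829 V.
Branch current I = V_A/R_c = 3.829/29.4 = 0.1302 A.
(Check via current divider: I_total = 3.425 A; share G_k/ΣG = 0.03802 → same result.)

I ≈ 0.130 A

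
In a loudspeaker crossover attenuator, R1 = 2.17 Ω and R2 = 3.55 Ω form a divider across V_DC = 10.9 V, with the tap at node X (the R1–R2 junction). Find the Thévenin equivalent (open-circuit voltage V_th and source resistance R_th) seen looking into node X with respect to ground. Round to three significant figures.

V_th ≈ 6.76 V, R_th ≈ 1.35 Ω

Open-circuit (no load on X): V_th = V_DC · R2/(R1 + R2) = 10.9 × 3.55/(2.170 + 3.55) = 6.765 V.
Looking into X with the source shorted: R_th = R1·R2/(R1+R2) = 2.170 × 3.55/5.720 = 1.347 Ω.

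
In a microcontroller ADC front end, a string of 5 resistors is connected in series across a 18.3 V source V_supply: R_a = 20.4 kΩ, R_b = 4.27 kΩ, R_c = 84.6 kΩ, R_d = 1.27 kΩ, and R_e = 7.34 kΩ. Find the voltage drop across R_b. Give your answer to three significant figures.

Series total: ΣR = 20.4 + 4.27 + 84.6 + 1.27 + 7.34 = 117.9 kΩ.
Voltage divider: V = V_supply · (4.270 / 117.9) = 18.3 × 0.03622 = 0.6629 V.

V ≈ 0.663 V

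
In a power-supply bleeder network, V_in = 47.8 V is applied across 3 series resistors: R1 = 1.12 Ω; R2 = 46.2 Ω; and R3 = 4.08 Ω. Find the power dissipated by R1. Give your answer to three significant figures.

ΣR = 51.40 Ω → I = 47.8/51.40 = 0.9300 A.
P(R1) = I²·R1 = (0.9300)² × 1.12 = 0.9686 W.

P ≈ 0.969 W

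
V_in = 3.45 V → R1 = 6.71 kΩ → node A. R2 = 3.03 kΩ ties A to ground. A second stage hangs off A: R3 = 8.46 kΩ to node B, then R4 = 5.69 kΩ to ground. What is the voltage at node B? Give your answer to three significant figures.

V_B ≈ 0.376 V

Node A sees R2 in parallel with the series input of stage 2, R3 + R4 = 14.15 kΩ.
R2 ‖ (R3+R4) = 2.496 kΩ.
First divider: V_A = V_in · 2.496/(6.71 + 2.496) = 0.9353 V.
Then the unloaded second divider: V_B = V_A × R4/(R3+R4) = 0.9353 × 0.4021 = 0.3761 V.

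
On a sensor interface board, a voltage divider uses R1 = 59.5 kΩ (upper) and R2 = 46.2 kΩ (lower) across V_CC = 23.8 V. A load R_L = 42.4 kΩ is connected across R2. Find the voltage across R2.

First combine the lower leg with the load: R2 ‖ R_L = 22.11 kΩ.
Voltage divider with the loaded lower leg: V_out = 23.8 × 22.11/(59.5 + 22.11) = 23.8 × 0.2709 = 6.448 V.
(Unloaded it would be 10.4 V; the load pulls it down.)

V_out ≈ 6.45 V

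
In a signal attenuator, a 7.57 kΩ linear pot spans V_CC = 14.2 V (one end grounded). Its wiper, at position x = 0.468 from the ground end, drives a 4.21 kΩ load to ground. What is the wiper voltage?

The pot divides into 4.027 kΩ above the wiper and 3.543 kΩ below.
(x·R_p) ‖ R_L = 1.924 kΩ.
Then V_out = V_CC · 1.924/(4.027 + 1.924) = 4.591 V.

V_out ≈ 4.59 V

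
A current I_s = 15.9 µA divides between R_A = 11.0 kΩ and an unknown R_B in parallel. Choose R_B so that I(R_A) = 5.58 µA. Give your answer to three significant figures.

In a two-way split, I_A/I_s = R_B/(R_A + R_B).
5.58/15.9 = R_B/(R_A + R_B) → R_B = R_A · (0.3509)/(1 − 0.3509) = 11.0 × 0.5407 = 5.948 kΩ.

R_B ≈ 5.95 kΩ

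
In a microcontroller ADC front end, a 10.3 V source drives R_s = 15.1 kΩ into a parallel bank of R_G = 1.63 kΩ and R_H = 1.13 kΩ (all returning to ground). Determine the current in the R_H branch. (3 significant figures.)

Parallel bank: R_p = 1/(1/1.63 + 1/1.13) = 0.6674 kΩ.
Node voltage V_A = V_DC · R_p/(R_s + R_p) = 10.3 × 0.04233 = 0.4359 V.
I(R_H) = V_A / R_H = 0.4359/1.13 = 0.3858 mA.
(Check via current divider: I_total = 0.6532 mA; share G_k/ΣG = 0.5906 → same result.)

I ≈ 0.386 mA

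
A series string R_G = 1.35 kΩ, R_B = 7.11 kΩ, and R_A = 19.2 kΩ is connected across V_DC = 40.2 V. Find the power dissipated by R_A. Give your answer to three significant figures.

ΣR = 27.66 kΩ → I = 40.2/27.66 = 1.453 mA.
V(R_A) = I·R = 27.90 V; P = V·I = 27.90 × 1.453 = 40.56 mW.

P ≈ 40.6 mW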